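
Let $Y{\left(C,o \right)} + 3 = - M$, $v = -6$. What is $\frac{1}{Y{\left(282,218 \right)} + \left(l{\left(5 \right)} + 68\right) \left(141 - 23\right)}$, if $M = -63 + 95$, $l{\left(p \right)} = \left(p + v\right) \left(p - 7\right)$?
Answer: $\frac{1}{8225} \approx 0.00012158$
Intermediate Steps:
$l{\left(p \right)} = \left(-7 + p\right) \left(-6 + p\right)$ ($l{\left(p \right)} = \left(p - 6\right) \left(p - 7\right) = \left(-6 + p\right) \left(-7 + p\right) = \left(-7 + p\right) \left(-6 + p\right)$)
$M = 32$
$Y{\left(C,o \right)} = -35$ ($Y{\left(C,o \right)} = -3 - 32 = -35$)
$\frac{1}{Y{\left(282,218 \right)} + \left(l{\left(5 \right)} + 68\right) \left(141 - 23\right)} = \frac{1}{-35 + \left(\left(42 + 5^{2} - 65\right) + 68\right) \left(141 - 23\right)} = \frac{1}{-35 + \left(\left(42 + 25 - 65\right) + 68\right) 118} = \frac{1}{-35 + \left(2 + 68\right) 118} = \frac{1}{-35 + 70 \cdot 118} = \frac{1}{-35 + 8260} = \frac{1}{8225}$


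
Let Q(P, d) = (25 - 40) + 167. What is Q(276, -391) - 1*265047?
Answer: -264895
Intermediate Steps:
Q(P, d) = 152 (Q(P, d) = -15 + 167 = 152)
Q(276, -391) - 1*265047 = 152 - 1*265047 = 152 - 265047 = -264895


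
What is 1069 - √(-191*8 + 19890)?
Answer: 1069 - √18362 ≈ 933.49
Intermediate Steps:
1069 - √(-191*8 + 19890) = 1069 - √(-1528 + 19890) = 1069 - √18362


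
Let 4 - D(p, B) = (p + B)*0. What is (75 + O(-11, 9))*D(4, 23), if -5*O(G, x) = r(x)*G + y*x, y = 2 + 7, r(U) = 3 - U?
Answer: 912/5 ≈ 182.40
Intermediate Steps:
y = 9
D(p, B) = 4 (D(p, B) = 4 - (p + B)*0 = 4 - (B + p)*0 = 4 - 1*0 = 4 + 0 = 4)
O(G, x) = -9*x/5 - G*(3 - x)/5 (O(G, x) = -((3 - x)*G + 9*x)/5 = -(G*(3 - x) + 9*x)/5 = -(9*x + G*(3 - x))/5 = -9*x/5 - G*(3 - x)/5)
(75 + O(-11, 9))*D(4, 23) = (75 + (-9/5*9 + (⅕)*(-11)*(-3 + 9)))*4 = (75 + (-81/5 + (⅕)*(-11)*6))*4 = (75 + (-81/5 - 66/5))*4 = (75 - 147/5)*4 = (228/5)*4 = 912/5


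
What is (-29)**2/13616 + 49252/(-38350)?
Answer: -319181441/261086800 ≈ -1.2225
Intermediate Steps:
(-29)**2/13616 + 49252/(-38350) = 841*(1/13616) + 49252*(-1/38350) = 841/13616 - 24626/19175 = -319181441/261086800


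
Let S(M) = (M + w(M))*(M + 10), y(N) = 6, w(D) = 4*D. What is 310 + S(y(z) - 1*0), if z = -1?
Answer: 790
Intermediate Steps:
S(M) = 5*M*(10 + M) (S(M) = (M + 4*M)*(M + 10) = (5*M)*(10 + M) = 5*M*(10 + M))
310 + S(y(z) - 1*0) = 310 + 5*(6 - 1*0)*(10 + (6 - 1*0)) = 310 + 5*(6 + 0)*(10 + (6 + 0)) = 310 + 5*6*(10 + 6) = 310 + 5*6*16 = 310 + 480 = 790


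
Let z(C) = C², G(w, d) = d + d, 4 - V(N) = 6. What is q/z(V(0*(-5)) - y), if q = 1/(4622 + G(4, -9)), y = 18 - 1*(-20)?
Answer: 1/7366400 ≈ 1.3575e-7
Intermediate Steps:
V(N) = -2 (V(N) = 4 - 1*6 = 4 - 6 = -2)
G(w, d) = 2*d
y = 38 (y = 18 + 20 = 38)
q = 1/4604 (q = 1/(4622 + 2*(-9)) = 1/(4622 - 18) = 1/4604 ≈ 0.00021720)
q/z(V(0*(-5)) - y) = 1/(4604*((-2 - 1*38)²)) = 1/(4604*((-2 - 38)²)) = 1/(4604*((-40)²)) = (1/4604)/1600 = (1/4604)*(1/1600) = 1/7366400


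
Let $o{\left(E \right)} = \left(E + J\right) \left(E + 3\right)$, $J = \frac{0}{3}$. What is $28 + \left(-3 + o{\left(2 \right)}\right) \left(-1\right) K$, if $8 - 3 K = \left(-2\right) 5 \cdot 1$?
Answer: $-14$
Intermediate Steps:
$J = 0$ ($J = 0 \cdot \frac{1}{3} = 0$)
$o{\left(E \right)} = E \left(3 + E\right)$ ($o{\left(E \right)} = \left(E + 0\right) \left(E + 3\right) = E \left(3 + E\right)$)
$K = 6$ ($K = \frac{8}{3} - \frac{\left(-2\right) 5 \cdot 1}{3} = \frac{8}{3} - \frac{\left(-10\right) 1}{3} = \frac{8}{3} - - \frac{10}{3} = \frac{8}{3} + \frac{10}{3} = 6$)
$28 + \left(-3 + o{\left(2 \right)}\right) \left(-1\right) K = 28 + \left(-3 + 2 \left(3 + 2\right)\right) \left(-1\right) 6 = 28 + \left(-3 + 2 \cdot 5\right) \left(-1\right) 6 = 28 + \left(-3 + 10\right) \left(-1\right) 6 = 28 + 7 \left(-1\right) 6 = 28 - 42 = -14$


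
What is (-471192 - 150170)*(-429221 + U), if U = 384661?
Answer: 27687890720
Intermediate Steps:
(-471192 - 150170)*(-429221 + U) = (-471192 - 150170)*(-429221 + 384661) = -621362*(-44560) = 27687890720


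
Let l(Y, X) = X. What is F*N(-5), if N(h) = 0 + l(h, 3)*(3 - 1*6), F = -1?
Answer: 9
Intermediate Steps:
N(h) = -9 (N(h) = 0 + 3*(3 - 1*6) = 0 + 3*(3 - 6) = 0 + 3*(-3) = 0 - 9 = -9)
F*N(-5) = -1*(-9) = 9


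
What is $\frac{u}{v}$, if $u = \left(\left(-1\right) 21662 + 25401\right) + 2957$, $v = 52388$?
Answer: $\frac{1674}{13097} \approx 0.12782$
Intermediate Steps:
$u = 6696$ ($u = \left(-21662 + 25401\right) + 2957 = 3739 + 2957 = 6696$)
$\frac{u}{v} = \frac{6696}{52388} = 6696 \cdot \frac{1}{52388} = \frac{1674}{13097}$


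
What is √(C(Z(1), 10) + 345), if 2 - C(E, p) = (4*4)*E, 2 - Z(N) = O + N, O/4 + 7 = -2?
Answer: 7*I*√5 ≈ 15.652*I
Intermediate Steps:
O = -36 (O = -28 + 4*(-2) = -28 - 8 = -36)
Z(N) = 38 - N (Z(N) = 2 - (-36 + N) = 2 + (36 - N) = 38 - N)
C(E, p) = 2 - 16*E (C(E, p) = 2 - 4*4*E = 2 - 16*E)
√(C(Z(1), 10) + 345) = √((2 - 16*(38 - 1*1)) + 345) = √((2 - 16*(38 - 1)) + 345) = √((2 - 16*37) + 345) = √((2 - 592) + 345) = √(-590 + 345) = √(-245) = 7*I*√5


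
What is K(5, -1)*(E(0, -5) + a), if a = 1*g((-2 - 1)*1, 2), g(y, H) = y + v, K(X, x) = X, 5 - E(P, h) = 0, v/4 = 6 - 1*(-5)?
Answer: 230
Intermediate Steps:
v = 44 (v = 4*(6 - 1*(-5)) = 4*(6 + 5) = 4*11 = 44)
E(P, h) = 5 (E(P, h) = 5 - 1*0 = 5 + 0 = 5)
g(y, H) = 44 + y (g(y, H) = y + 44 = 44 + y)
a = 41 (a = 1*(44 + (-2 - 1)*1) = 1*(44 - 3*1) = 1*(44 - 3) = 1*41 = 41)
K(5, -1)*(E(0, -5) + a) = 5*(5 + 41) = 5*46 = 230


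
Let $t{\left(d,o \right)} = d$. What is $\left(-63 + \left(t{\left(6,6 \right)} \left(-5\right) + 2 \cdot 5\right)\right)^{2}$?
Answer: $6889$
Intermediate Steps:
$\left(-63 + \left(t{\left(6,6 \right)} \left(-5\right) + 2 \cdot 5\right)\right)^{2} = \left(-63 + \left(6 \left(-5\right) + 2 \cdot 5\right)\right)^{2} = \left(-63 + \left(-30 + 10\right)\right)^{2} = \left(-63 - 20\right)^{2} = \left(-83\right)^{2} = 6889$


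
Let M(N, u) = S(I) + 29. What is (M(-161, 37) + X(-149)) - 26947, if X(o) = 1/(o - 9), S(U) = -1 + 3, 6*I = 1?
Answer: -4252729/158 ≈ -26916.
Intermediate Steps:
I = 1/6 (I = (1/6)*1 = 1/6 ≈ 0.16667)
S(U) = 2
X(o) = 1/(-9 + o)
M(N, u) = 31 (M(N, u) = 2 + 29 = 31)
(M(-161, 37) + X(-149)) - 26947 = (31 + 1/(-9 - 149)) - 26947 = (31 + 1/(-158)) - 26947 = (31 - 1/158) - 26947 = 4897/158 - 26947 = -4252729/158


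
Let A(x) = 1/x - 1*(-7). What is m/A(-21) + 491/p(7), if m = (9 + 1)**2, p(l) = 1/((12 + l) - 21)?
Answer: -70636/73 ≈ -967.62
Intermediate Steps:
p(l) = 1/(-9 + l)
m = 100 (m = 10**2 = 100)
A(x) = 7 + 1/x (A(x) = 1/x + 7 = 7 + 1/x)
m/A(-21) + 491/p(7) = 100/(7 + 1/(-21)) + 491/(1/(-9 + 7)) = 100/(7 - 1/21) + 491/(1/(-2)) = 100/(146/21) + 491/(-1/2) = 100*(21/146) + 491*(-2) = 1050/73 - 982 = -70636/73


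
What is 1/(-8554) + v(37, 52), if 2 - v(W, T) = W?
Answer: -299391/8554 ≈ -35.000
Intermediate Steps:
v(W, T) = 2 - W
1/(-8554) + v(37, 52) = 1/(-8554) + (2 - 1*37) = -1/8554 + (2 - 37) = -1/8554 - 35 = -299391/8554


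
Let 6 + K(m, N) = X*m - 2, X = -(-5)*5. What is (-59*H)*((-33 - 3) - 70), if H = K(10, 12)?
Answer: 1513468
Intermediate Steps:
X = 25 (X = -5*(-5) = 25)
K(m, N) = -8 + 25*m (K(m, N) = -6 + (25*m - 2) = -6 + (-2 + 25*m) = -8 + 25*m)
H = 242 (H = -8 + 25*10 = -8 + 250 = 242)
(-59*H)*((-33 - 3) - 70) = (-59*242)*((-33 - 3) - 70) = -14278*(-36 - 70) = -14278*(-106) = 1513468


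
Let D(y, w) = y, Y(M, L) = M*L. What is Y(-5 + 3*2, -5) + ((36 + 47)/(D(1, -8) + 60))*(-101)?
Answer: -8688/61 ≈ -142.43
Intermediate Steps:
Y(M, L) = L*M
Y(-5 + 3*2, -5) + ((36 + 47)/(D(1, -8) + 60))*(-101) = -5*(-5 + 3*2) + ((36 + 47)/(1 + 60))*(-101) = -5*(-5 + 6) + (83/61)*(-101) = -5*1 + (83*(1/61))*(-101) = -5 + (83/61)*(-101) = -5 - 8383/61 = -8688/61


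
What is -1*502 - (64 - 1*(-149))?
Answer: -715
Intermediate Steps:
-1*502 - (64 - 1*(-149)) = -502 - (64 + 149) = -502 - 1*213 = -502 - 213 = -715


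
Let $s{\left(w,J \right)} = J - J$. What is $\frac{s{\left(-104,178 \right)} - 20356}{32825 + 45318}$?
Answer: $- \frac{20356}{78143} \approx -0.2605$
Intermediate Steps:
$s{\left(w,J \right)} = 0$
$\frac{s{\left(-104,178 \right)} - 20356}{32825 + 45318} = \frac{0 - 20356}{32825 + 45318} = - \frac{20356}{78143}$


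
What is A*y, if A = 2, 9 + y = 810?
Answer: 1602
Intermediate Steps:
y = 801 (y = -9 + 810 = 801)
A*y = 2*801 = 1602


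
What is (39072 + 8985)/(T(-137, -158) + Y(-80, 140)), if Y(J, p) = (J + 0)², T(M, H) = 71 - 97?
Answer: 48057/6374 ≈ 7.5395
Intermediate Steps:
T(M, H) = -26
Y(J, p) = J²
(39072 + 8985)/(T(-137, -158) + Y(-80, 140)) = (39072 + 8985)/(-26 + (-80)²) = 48057/(-26 + 6400) = 48057/6374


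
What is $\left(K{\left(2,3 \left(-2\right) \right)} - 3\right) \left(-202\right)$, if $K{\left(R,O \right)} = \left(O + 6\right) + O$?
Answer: $1818$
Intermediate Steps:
$K{\left(R,O \right)} = 6 + 2 O$ ($K{\left(R,O \right)} = \left(6 + O\right) + O = 6 + 2 O$)
$\left(K{\left(2,3 \left(-2\right) \right)} - 3\right) \left(-202\right) = \left(\left(6 + 2 \cdot 3 \left(-2\right)\right) - 3\right) \left(-202\right) = \left(\left(6 + 2 \left(-6\right)\right) - 3\right) \left(-202\right) = \left(\left(6 - 12\right) - 3\right) \left(-202\right) = \left(-6 - 3\right) \left(-202\right) = \left(-9\right) \left(-202\right) = 1818$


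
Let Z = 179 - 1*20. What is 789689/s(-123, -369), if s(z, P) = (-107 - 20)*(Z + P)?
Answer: 789689/26670 ≈ 29.610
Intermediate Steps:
Z = 159 (Z = 179 - 20 = 159)
s(z, P) = -20193 - 127*P (s(z, P) = (-107 - 20)*(159 + P) = -127*(159 + P) = -20193 - 127*P)
789689/s(-123, -369) = 789689/(-20193 - 127*(-369)) = 789689/(-20193 + 46863) = 789689/26670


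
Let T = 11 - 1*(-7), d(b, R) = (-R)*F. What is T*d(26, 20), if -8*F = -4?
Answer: -180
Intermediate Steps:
F = ½ (F = -⅛*(-4) = ½ ≈ 0.50000)
d(b, R) = -R/2 (d(b, R) = -R*(½) = -R/2)
T = 18 (T = 11 + 7 = 18)
T*d(26, 20) = 18*(-½*20) = 18*(-10) = -180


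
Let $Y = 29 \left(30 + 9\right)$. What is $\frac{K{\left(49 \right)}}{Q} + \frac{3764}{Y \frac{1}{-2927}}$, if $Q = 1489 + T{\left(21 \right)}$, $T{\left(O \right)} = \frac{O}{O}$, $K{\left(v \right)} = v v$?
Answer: $- \frac{16412954189}{1685190} \approx -9739.5$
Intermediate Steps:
$K{\left(v \right)} = v^{2}$
$T{\left(O \right)} = 1$
$Q = 1490$ ($Q = 1489 + 1 = 1490$)
$Y = 1131$ ($Y = 29 \cdot 39 = 1131$)
$\frac{K{\left(49 \right)}}{Q} + \frac{3764}{Y \frac{1}{-2927}} = \frac{49^{2}}{1490} + \frac{3764}{1131 \frac{1}{-2927}} = 2401 \cdot \frac{1}{1490} + \frac{3764}{1131 \left(- \frac{1}{2927}\right)} = \frac{2401}{1490} + \frac{3764}{- \frac{1131}{2927}} = \frac{2401}{1490} + 3764 \left(- \frac{2927}{1131}\right) = \frac{2401}{1490} - \frac{11017228}{1131} = - \frac{16412954189}{1685190}$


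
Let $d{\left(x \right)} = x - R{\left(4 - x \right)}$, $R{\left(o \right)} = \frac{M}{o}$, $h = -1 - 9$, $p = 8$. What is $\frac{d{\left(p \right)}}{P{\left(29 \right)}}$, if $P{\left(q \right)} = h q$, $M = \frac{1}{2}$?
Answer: $- \frac{13}{464} \approx -0.028017$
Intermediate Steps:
$M = \frac{1}{2} \approx 0.5$
$h = -10$
$R{\left(o \right)} = \frac{1}{2 o}$
$d{\left(x \right)} = x - \frac{1}{2 \left(4 - x\right)}$
$P{\left(q \right)} = - 10 q$
$\frac{d{\left(p \right)}}{P{\left(29 \right)}} = \frac{\frac{1}{-4 + 8} \left(\frac{1}{2} + 8 \left(-4 + 8\right)\right)}{\left(-10\right) 29} = \frac{\frac{1}{4} \left(\frac{1}{2} + 8 \cdot 4\right)}{-290} = \frac{\frac{1}{2} + 32}{4} \left(- \frac{1}{290}\right) = \frac{1}{4} \cdot \frac{65}{2} \left(- \frac{1}{290}\right) = \frac{65}{8} \left(- \frac{1}{290}\right) = - \frac{13}{464}$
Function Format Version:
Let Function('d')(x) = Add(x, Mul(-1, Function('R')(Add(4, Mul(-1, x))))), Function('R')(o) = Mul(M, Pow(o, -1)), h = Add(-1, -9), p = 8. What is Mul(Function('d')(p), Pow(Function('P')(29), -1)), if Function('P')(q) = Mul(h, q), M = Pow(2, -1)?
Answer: Rational(-13, 464) ≈ -0.028017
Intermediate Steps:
M = Rational(1, 2) ≈ 0.50000
h = -10
Function('R')(o) = Mul(Rational(1, 2), Pow(o, -1))
Function('d')(x) = Add(x, Mul(Rational(-1, 2), Pow(Add(4, Mul(-1, x)), -1))) (Function('d')(x) = Add(x, Mul(-1, Mul(Rational(1, 2), Pow(Add(4, Mul(-1, x)), -1)))) = Add(x, Mul(Rational(-1, 2), Pow(Add(4, Mul(-1, x)), -1))))
Function('P')(q) = Mul(-10, q)
Mul(Function('d')(p), Pow(Function('P')(29), -1)) = Mul(Mul(Pow(Add(-4, 8), -1), Add(Rational(1, 2), Mul(8, Add(-4, 8)))), Pow(Mul(-10, 29), -1)) = Mul(Mul(Pow(4, -1), Add(Rational(1, 2), Mul(8, 4))), Pow(-290, -1)) = Mul(Mul(Rational(1, 4), Add(Rational(1, 2), 32)), Rational(-1, 290)) = Mul(Mul(Rational(1, 4), Rational(65, 2)), Rational(-1, 290)) = Mul(Rational(65, 8), Rational(-1, 290)) = Rational(-13, 464)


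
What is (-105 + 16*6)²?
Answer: 81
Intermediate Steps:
(-105 + 16*6)² = (-105 + 96)² = (-9)² = 81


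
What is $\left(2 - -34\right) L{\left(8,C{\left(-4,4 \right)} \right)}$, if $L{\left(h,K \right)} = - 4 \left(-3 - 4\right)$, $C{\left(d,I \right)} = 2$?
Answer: $1008$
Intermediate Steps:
$L{\left(h,K \right)} = 28$ ($L{\left(h,K \right)} = \left(-4\right) \left(-7\right) = 28$)
$\left(2 - -34\right) L{\left(8,C{\left(-4,4 \right)} \right)} = \left(2 - -34\right) 28 = \left(2 + 34\right) 28 = 36 \cdot 28 = 1008$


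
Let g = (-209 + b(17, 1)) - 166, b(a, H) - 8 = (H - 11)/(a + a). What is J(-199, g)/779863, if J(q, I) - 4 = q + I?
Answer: -9559/13257671 ≈ -0.00072102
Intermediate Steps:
b(a, H) = 8 + (-11 + H)/(2*a) (b(a, H) = 8 + (H - 11)/(a + a) = 8 + (-11 + H)/((2*a)) = 8 + (-11 + H)*(1/(2*a)) = 8 + (-11 + H)/(2*a))
g = -6244/17 (g = (-209 + (½)*(-11 + 1 + 16*17)/17) - 166 = (-209 + (½)*(1/17)*(-11 + 1 + 272)) - 166 = (-209 + (½)*(1/17)*262) - 166 = (-209 + 131/17) - 166 = -3422/17 - 166 = -6244/17 ≈ -367.29)
J(q, I) = 4 + I + q (J(q, I) = 4 + (q + I) = 4 + (I + q) = 4 + I + q)
J(-199, g)/779863 = (4 - 6244/17 - 199)/779863 = -9559/17*1/779863 = -9559/13257671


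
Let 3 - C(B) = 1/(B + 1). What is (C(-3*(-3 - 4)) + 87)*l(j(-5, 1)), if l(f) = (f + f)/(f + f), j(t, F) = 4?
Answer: 1979/22 ≈ 89.955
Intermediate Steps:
C(B) = 3 - 1/(1 + B) (C(B) = 3 - 1/(B + 1) = 3 - 1/(1 + B))
l(f) = 1 (l(f) = (2*f)/((2*f)) = (2*f)*(1/(2*f)) = 1)
(C(-3*(-3 - 4)) + 87)*l(j(-5, 1)) = ((2 + 3*(-3*(-3 - 4)))/(1 - 3*(-3 - 4)) + 87)*1 = ((2 + 3*(-3*(-7)))/(1 - 3*(-7)) + 87)*1 = ((2 + 3*21)/(1 + 21) + 87)*1 = ((2 + 63)/22 + 87)*1 = ((1/22)*65 + 87)*1 = (65/22 + 87)*1 = (1979/22)*1 = 1979/22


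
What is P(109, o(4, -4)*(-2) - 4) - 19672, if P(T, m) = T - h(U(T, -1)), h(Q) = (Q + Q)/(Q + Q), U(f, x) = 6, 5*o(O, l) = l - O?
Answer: -19564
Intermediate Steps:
o(O, l) = -O/5 + l/5 (o(O, l) = (l - O)/5 = -O/5 + l/5)
h(Q) = 1 (h(Q) = (2*Q)/((2*Q)) = (2*Q)*(1/(2*Q)) = 1)
P(T, m) = -1 + T (P(T, m) = T - 1*1 = T - 1 = -1 + T)
P(109, o(4, -4)*(-2) - 4) - 19672 = (-1 + 109) - 19672 = 108 - 19672 = -19564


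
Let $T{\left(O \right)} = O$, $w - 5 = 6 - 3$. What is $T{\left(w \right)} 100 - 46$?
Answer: $754$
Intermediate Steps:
$w = 8$ ($w = 5 + \left(6 - 3\right) = 5 + 3 = 8$)
$T{\left(w \right)} 100 - 46 = 8 \cdot 100 - 46 = 800 - 46 = 754$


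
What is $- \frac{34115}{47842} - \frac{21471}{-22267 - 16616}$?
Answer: $- \frac{99759321}{620080162} \approx -0.16088$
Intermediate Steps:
$- \frac{34115}{47842} - \frac{21471}{-22267 - 16616} = \left(-34115\right) \frac{1}{47842} - \frac{21471}{-38883} = - \frac{34115}{47842} - - \frac{7157}{12961} = - \frac{34115}{47842} + \frac{7157}{12961} = - \frac{99759321}{620080162}$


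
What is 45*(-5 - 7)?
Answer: -540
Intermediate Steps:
45*(-5 - 7) = 45*(-12) = -540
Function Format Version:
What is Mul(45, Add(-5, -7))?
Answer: -540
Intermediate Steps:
Mul(45, Add(-5, -7)) = Mul(45, -12) = -540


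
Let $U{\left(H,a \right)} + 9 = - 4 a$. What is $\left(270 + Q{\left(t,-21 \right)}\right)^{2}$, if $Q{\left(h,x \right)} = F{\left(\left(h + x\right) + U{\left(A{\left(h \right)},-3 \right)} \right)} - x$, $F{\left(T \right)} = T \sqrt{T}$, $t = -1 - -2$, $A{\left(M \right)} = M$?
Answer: $79768 - 9894 i \sqrt{17} \approx 79768.0 - 40794.0 i$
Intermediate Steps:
$t = 1$ ($t = -1 + 2 = 1$)
$U{\left(H,a \right)} = -9 - 4 a$
$F{\left(T \right)} = T^{\frac{3}{2}}$
$Q{\left(h,x \right)} = \left(3 + h + x\right)^{\frac{3}{2}} - x$ ($Q{\left(h,x \right)} = \left(\left(h + x\right) - -3\right)^{\frac{3}{2}} - x = \left(\left(h + x\right) + \left(-9 + 12\right)\right)^{\frac{3}{2}} - x = \left(\left(h + x\right) + 3\right)^{\frac{3}{2}} - x = \left(3 + h + x\right)^{\frac{3}{2}} - x$)
$\left(270 + Q{\left(t,-21 \right)}\right)^{2} = \left(270 + \left(\left(3 + 1 - 21\right)^{\frac{3}{2}} - -21\right)\right)^{2} = \left(270 + \left(\left(-17\right)^{\frac{3}{2}} + 21\right)\right)^{2} = \left(270 + \left(- 17 i \sqrt{17} + 21\right)\right)^{2} = \left(270 + \left(21 - 17 i \sqrt{17}\right)\right)^{2} = \left(291 - 17 i \sqrt{17}\right)^{2}$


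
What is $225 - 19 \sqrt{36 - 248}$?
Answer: $225 - 38 i \sqrt{53} \approx 225.0 - 276.64 i$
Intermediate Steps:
$225 - 19 \sqrt{36 - 248} = 225 - 19 \sqrt{-212} = 225 - 19 \cdot 2 i \sqrt{53} = 225 - 38 i \sqrt{53}$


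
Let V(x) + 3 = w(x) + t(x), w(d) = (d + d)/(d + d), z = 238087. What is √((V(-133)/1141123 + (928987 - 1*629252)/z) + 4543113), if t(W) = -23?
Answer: √335343538589809193885488438543/271686551701 ≈ 2131.5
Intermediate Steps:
w(d) = 1 (w(d) = (2*d)/((2*d)) = (2*d)*(1/(2*d)) = 1)
V(x) = -25 (V(x) = -3 + (1 - 23) = -3 - 22 = -25)
√((V(-133)/1141123 + (928987 - 1*629252)/z) + 4543113) = √((-25/1141123 + (928987 - 1*629252)/238087) + 4543113) = √((-25*1/1141123 + (928987 - 629252)*(1/238087)) + 4543113) = √((-25/1141123 + 299735*(1/238087)) + 4543113) = √((-25/1141123 + 299735/238087) + 4543113) = √(342028550230/271686551701 + 4543113) = √(1234303046986535443/271686551701) = √335343538589809193885488438543/271686551701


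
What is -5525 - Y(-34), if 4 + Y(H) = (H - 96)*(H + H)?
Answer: -14361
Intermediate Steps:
Y(H) = -4 + 2*H*(-96 + H) (Y(H) = -4 + (H - 96)*(H + H) = -4 + (-96 + H)*(2*H) = -4 + 2*H*(-96 + H))
-5525 - Y(-34) = -5525 - (-4 - 192*(-34) + 2*(-34)²) = -5525 - (-4 + 6528 + 2*1156) = -5525 - (-4 + 6528 + 2312) = -5525 - 1*8836 = -5525 - 8836 = -14361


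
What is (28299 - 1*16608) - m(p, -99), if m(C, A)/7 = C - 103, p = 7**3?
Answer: 10011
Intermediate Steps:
p = 343
m(C, A) = -721 + 7*C (m(C, A) = 7*(C - 103) = 7*(-103 + C) = -721 + 7*C)
(28299 - 1*16608) - m(p, -99) = (28299 - 1*16608) - (-721 + 7*343) = (28299 - 16608) - (-721 + 2401) = 11691 - 1*1680 = 11691 - 1680 = 10011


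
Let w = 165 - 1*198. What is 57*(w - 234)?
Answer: -15219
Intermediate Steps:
w = -33 (w = 165 - 198 = -33)
57*(w - 234) = 57*(-33 - 234) = 57*(-267) = -15219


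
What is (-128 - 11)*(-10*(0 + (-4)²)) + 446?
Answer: 22686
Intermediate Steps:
(-128 - 11)*(-10*(0 + (-4)²)) + 446 = -(-1390)*(0 + 16) + 446 = -(-1390)*16 + 446 = -139*(-160) + 446 = 22240 + 446 = 22686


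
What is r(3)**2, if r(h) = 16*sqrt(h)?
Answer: 768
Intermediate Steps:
r(3)**2 = (16*sqrt(3))**2 = 768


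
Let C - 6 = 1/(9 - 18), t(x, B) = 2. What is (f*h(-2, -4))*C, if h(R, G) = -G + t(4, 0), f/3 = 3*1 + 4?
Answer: 742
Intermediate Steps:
f = 21 (f = 3*(3*1 + 4) = 3*(3 + 4) = 3*7 = 21)
h(R, G) = 2 - G (h(R, G) = -G + 2 = 2 - G)
C = 53/9 (C = 6 + 1/(9 - 18) = 6 + 1/(-9) = 6 - ⅑ = 53/9 ≈ 5.8889)
(f*h(-2, -4))*C = (21*(2 - 1*(-4)))*(53/9) = (21*(2 + 4))*(53/9) = (21*6)*(53/9) = 126*(53/9) = 742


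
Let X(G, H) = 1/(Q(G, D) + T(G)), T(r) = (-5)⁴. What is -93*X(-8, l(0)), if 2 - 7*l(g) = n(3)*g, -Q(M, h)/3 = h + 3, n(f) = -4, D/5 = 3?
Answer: -93/571 ≈ -0.16287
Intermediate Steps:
T(r) = 625
D = 15 (D = 5*3 = 15)
Q(M, h) = -9 - 3*h (Q(M, h) = -3*(h + 3) = -3*(3 + h) = -9 - 3*h)
l(g) = 2/7 + 4*g/7 (l(g) = 2/7 - (-4)*g/7 = 2/7 + 4*g/7)
X(G, H) = 1/571 (X(G, H) = 1/((-9 - 3*15) + 625) = 1/((-9 - 45) + 625) = 1/(-54 + 625) = 1/571)
-93*X(-8, l(0)) = -93*1/571 = -93/571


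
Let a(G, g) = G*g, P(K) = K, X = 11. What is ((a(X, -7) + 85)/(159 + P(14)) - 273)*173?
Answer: -47221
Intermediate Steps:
((a(X, -7) + 85)/(159 + P(14)) - 273)*173 = ((11*(-7) + 85)/(159 + 14) - 273)*173 = ((-77 + 85)/173 - 273)*173 = (8*(1/173) - 273)*173 = (8/173 - 273)*173 = -47221/173*173 = -47221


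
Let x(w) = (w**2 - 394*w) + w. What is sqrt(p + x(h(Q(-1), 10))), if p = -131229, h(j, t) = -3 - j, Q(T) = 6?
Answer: 3*I*sqrt(14179) ≈ 357.23*I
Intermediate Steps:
x(w) = w**2 - 393*w
sqrt(p + x(h(Q(-1), 10))) = sqrt(-131229 + (-3 - 1*6)*(-393 + (-3 - 1*6))) = sqrt(-131229 + (-3 - 6)*(-393 + (-3 - 6))) = sqrt(-131229 - 9*(-393 - 9)) = sqrt(-131229 - 9*(-402)) = sqrt(-131229 + 3618) = sqrt(-127611) = 3*I*sqrt(14179)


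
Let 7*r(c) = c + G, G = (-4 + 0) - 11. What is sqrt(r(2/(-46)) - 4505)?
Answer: I*sqrt(116829811)/161 ≈ 67.135*I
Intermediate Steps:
G = -15 (G = -4 - 11 = -15)
r(c) = -15/7 + c/7 (r(c) = (c - 15)/7 = (-15 + c)/7 = -15/7 + c/7)
sqrt(r(2/(-46)) - 4505) = sqrt((-15/7 + (2/(-46))/7) - 4505) = sqrt((-15/7 + (2*(-1/46))/7) - 4505) = sqrt((-15/7 + (1/7)*(-1/23)) - 4505) = sqrt((-15/7 - 1/161) - 4505) = sqrt(-346/161 - 4505) = sqrt(-725651/161) = I*sqrt(116829811)/161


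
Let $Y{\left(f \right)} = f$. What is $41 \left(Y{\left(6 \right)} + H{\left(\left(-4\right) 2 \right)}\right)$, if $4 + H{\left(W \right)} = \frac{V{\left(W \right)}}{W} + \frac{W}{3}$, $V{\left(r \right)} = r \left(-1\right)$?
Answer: $- \frac{205}{3} \approx -68.333$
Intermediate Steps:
$V{\left(r \right)} = - r$
$H{\left(W \right)} = -5 + \frac{W}{3}$ ($H{\left(W \right)} = -4 + \left(\frac{\left(-1\right) W}{W} + \frac{W}{3}\right) = -4 + \left(-1 + W \frac{1}{3}\right) = -4 + \left(-1 + \frac{W}{3}\right) = -5 + \frac{W}{3}$)
$41 \left(Y{\left(6 \right)} + H{\left(\left(-4\right) 2 \right)}\right) = 41 \left(6 - \left(5 - \frac{\left(-4\right) 2}{3}\right)\right) = 41 \left(6 + \left(-5 + \frac{1}{3} \left(-8\right)\right)\right) = 41 \left(6 - \frac{23}{3}\right) = 41 \left(- \frac{5}{3}\right) = - \frac{205}{3}$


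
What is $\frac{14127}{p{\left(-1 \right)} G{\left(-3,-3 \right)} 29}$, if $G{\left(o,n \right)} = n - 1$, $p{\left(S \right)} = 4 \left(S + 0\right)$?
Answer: $\frac{14127}{464} \approx 30.446$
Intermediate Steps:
$p{\left(S \right)} = 4 S$
$G{\left(o,n \right)} = -1 + n$
$\frac{14127}{p{\left(-1 \right)} G{\left(-3,-3 \right)} 29} = \frac{14127}{4 \left(-1\right) \left(-1 - 3\right) 29} = \frac{14127}{\left(-4\right) \left(-4\right) 29} = \frac{14127}{16 \cdot 29} = \frac{14127}{464}$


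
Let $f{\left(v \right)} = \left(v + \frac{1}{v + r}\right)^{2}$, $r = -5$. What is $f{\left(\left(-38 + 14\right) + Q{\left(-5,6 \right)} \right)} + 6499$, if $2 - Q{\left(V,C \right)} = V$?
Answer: $\frac{3286141}{484} \approx 6789.5$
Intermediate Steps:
$Q{\left(V,C \right)} = 2 - V$
$f{\left(v \right)} = \left(v + \frac{1}{-5 + v}\right)^{2}$ ($f{\left(v \right)} = \left(v + \frac{1}{v - 5}\right)^{2} = \left(v + \frac{1}{-5 + v}\right)^{2}$)
$f{\left(\left(-38 + 14\right) + Q{\left(-5,6 \right)} \right)} + 6499 = \frac{\left(1 + \left(\left(-38 + 14\right) + \left(2 - -5\right)\right)^{2} - 5 \left(\left(-38 + 14\right) + \left(2 - -5\right)\right)\right)^{2}}{\left(-5 + \left(\left(-38 + 14\right) + \left(2 - -5\right)\right)\right)^{2}} + 6499 = \frac{\left(1 + \left(-24 + \left(2 + 5\right)\right)^{2} - 5 \left(-24 + \left(2 + 5\right)\right)\right)^{2}}{\left(-5 + \left(-24 + \left(2 + 5\right)\right)\right)^{2}} + 6499 = \frac{\left(1 + \left(-24 + 7\right)^{2} - 5 \left(-24 + 7\right)\right)^{2}}{\left(-5 + \left(-24 + 7\right)\right)^{2}} + 6499 = \frac{\left(1 + \left(-17\right)^{2} - -85\right)^{2}}{\left(-5 - 17\right)^{2}} + 6499 = \frac{\left(1 + 289 + 85\right)^{2}}{484} + 6499 = \frac{375^{2}}{484} + 6499 = \frac{1}{484} \cdot 140625 + 6499 = \frac{140625}{484} + 6499 = \frac{3286141}{484}$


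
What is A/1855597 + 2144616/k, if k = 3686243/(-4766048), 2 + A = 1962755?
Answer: -18966685795954281117/6840181452071 ≈ -2.7728e+6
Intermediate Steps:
A = 1962753 (A = -2 + 1962755 = 1962753)
k = -3686243/4766048 (k = 3686243*(-1/4766048) = -3686243/4766048 ≈ -0.77344)
A/1855597 + 2144616/k = 1962753/1855597 + 2144616/(-3686243/4766048) = 1962753*(1/1855597) + 2144616*(-4766048/3686243) = 1962753/1855597 - 10221342797568/3686243 = -18966685795954281117/6840181452071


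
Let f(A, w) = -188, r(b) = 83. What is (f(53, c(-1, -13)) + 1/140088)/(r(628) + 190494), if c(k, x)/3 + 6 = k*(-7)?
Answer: -26336543/26697550776 ≈ -0.00098648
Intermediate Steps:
c(k, x) = -18 - 21*k (c(k, x) = -18 + 3*(k*(-7)) = -18 + 3*(-7*k) = -18 - 21*k)
(f(53, c(-1, -13)) + 1/140088)/(r(628) + 190494) = (-188 + 1/140088)/(83 + 190494) = (-188 + 1/140088)/190577 = -26336543/140088*1/190577 = -26336543/26697550776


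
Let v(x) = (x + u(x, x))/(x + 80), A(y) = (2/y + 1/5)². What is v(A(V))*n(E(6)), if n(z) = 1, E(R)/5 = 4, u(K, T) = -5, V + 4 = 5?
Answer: -4/2121 ≈ -0.0018859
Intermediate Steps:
V = 1 (V = -4 + 5 = 1)
E(R) = 20 (E(R) = 5*4 = 20)
A(y) = (⅕ + 2/y)² (A(y) = (2/y + 1*(⅕))² = (2/y + ⅕)² = (⅕ + 2/y)²)
v(x) = (-5 + x)/(80 + x) (v(x) = (x - 5)/(x + 80) = (-5 + x)/(80 + x))
v(A(V))*n(E(6)) = ((-5 + (1/25)*(10 + 1)²/1²)/(80 + (1/25)*(10 + 1)²/1²))*1 = ((-5 + (1/25)*1*11²)/(80 + (1/25)*1*11²))*1 = ((-5 + (1/25)*1*121)/(80 + (1/25)*1*121))*1 = ((-5 + 121/25)/(80 + 121/25))*1 = (-4/25/(2121/25))*1 = ((25/2121)*(-4/25))*1 = -4/2121*1 = -4/2121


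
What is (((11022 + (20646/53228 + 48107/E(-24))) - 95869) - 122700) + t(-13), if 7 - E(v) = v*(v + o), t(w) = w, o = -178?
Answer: -26742923253495/128838374 ≈ -2.0757e+5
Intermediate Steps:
E(v) = 7 - v*(-178 + v) (E(v) = 7 - v*(v - 178) = 7 - v*(-178 + v))
(((11022 + (20646/53228 + 48107/E(-24))) - 95869) - 122700) + t(-13) = (((11022 + (20646/53228 + 48107/(7 - 1*(-24)² + 178*(-24)))) - 95869) - 122700) - 13 = (((11022 + (20646*(1/53228) + 48107/(7 - 1*576 - 4272))) - 95869) - 122700) - 13 = (((11022 + (10323/26614 + 48107/(7 - 576 - 4272))) - 95869) - 122700) - 13 = (((11022 + (10323/26614 + 48107/(-4841))) - 95869) - 122700) - 13 = (((11022 + (10323/26614 + 48107*(-1/4841))) - 95869) - 122700) - 13 = (((11022 + (10323/26614 - 48107/4841)) - 95869) - 122700) - 13 = (((11022 - 1230346055/128838374) - 95869) - 122700) - 13 = ((1418826212173/128838374 - 95869) - 122700) - 13 = (-10932779864833/128838374 - 122700) - 13 = -26741248354633/128838374 - 13 = -26742923253495/128838374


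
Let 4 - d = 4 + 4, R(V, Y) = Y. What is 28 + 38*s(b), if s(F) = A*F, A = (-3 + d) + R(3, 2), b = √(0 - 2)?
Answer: 28 - 190*I*√2 ≈ 28.0 - 268.7*I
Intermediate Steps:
d = -4 (d = 4 - (4 + 4) = 4 - 1*8 = 4 - 8 = -4)
b = I*√2 (b = √(-2) = I*√2 ≈ 1.4142*I)
A = -5 (A = (-3 - 4) + 2 = -7 + 2 = -5)
s(F) = -5*F
28 + 38*s(b) = 28 + 38*(-5*I*√2) = 28 - 190*I*√2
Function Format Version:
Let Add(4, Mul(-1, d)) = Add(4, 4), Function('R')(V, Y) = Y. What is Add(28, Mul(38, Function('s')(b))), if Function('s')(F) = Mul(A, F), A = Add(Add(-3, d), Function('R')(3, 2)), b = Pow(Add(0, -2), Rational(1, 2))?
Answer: Add(28, Mul(-190, I, Pow(2, Rational(1, 2)))) ≈ Add(28.000, Mul(-268.70, I))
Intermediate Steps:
d = -4 (d = Add(4, Mul(-1, Add(4, 4))) = Add(4, Mul(-1, 8)) = Add(4, -8) = -4)
b = Mul(I, Pow(2, Rational(1, 2))) (b = Pow(-2, Rational(1, 2)) = Mul(I, Pow(2, Rational(1, 2))) ≈ Mul(1.4142, I))
A = -5 (A = Add(Add(-3, -4), 2) = Add(-7, 2) = -5)
Function('s')(F) = Mul(-5, F)
Add(28, Mul(38, Function('s')(b))) = Add(28, Mul(38, Mul(-5, Mul(I, Pow(2, Rational(1, 2)))))) = Add(28, Mul(38, Mul(-5, I, Pow(2, Rational(1, 2))))) = Add(28, Mul(-190, I, Pow(2, Rational(1, 2))))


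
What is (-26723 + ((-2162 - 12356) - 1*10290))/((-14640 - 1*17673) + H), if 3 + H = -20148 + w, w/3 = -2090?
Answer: 17177/19578 ≈ 0.87736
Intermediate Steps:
w = -6270 (w = 3*(-2090) = -6270)
H = -26421 (H = -3 + (-20148 - 6270) = -3 - 26418 = -26421)
(-26723 + ((-2162 - 12356) - 1*10290))/((-14640 - 1*17673) + H) = (-26723 + ((-2162 - 12356) - 1*10290))/((-14640 - 1*17673) - 26421) = (-26723 + (-14518 - 10290))/((-14640 - 17673) - 26421) = (-26723 - 24808)/(-32313 - 26421) = -51531/(-58734) = -51531*(-1/58734) = 17177/19578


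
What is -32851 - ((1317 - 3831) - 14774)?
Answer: -15563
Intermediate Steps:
-32851 - ((1317 - 3831) - 14774) = -32851 - (-2514 - 14774) = -32851 - 1*(-17288) = -32851 + 17288 = -15563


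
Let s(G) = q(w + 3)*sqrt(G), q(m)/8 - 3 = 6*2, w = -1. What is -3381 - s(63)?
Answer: -3381 - 360*sqrt(7) ≈ -4333.5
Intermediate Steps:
q(m) = 120 (q(m) = 24 + 8*(6*2) = 24 + 8*12 = 24 + 96 = 120)
s(G) = 120*sqrt(G)
-3381 - s(63) = -3381 - 120*sqrt(63) = -3381 - 120*3*sqrt(7) = -3381 - 360*sqrt(7)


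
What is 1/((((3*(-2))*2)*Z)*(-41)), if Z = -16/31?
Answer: -31/7872 ≈ -0.0039380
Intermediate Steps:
Z = -16/31 (Z = -16*1/31 = -16/31 ≈ -0.51613)
1/((((3*(-2))*2)*Z)*(-41)) = 1/((((3*(-2))*2)*(-16/31))*(-41)) = 1/((-6*2*(-16/31))*(-41)) = 1/(-12*(-16/31)*(-41)) = 1/((192/31)*(-41)) = 1/(-7872/31) = -31/7872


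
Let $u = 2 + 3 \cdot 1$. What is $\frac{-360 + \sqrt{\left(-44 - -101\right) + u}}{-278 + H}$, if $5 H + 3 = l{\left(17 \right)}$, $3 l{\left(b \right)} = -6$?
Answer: $\frac{40}{31} - \frac{\sqrt{62}}{279} \approx 1.2621$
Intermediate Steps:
$l{\left(b \right)} = -2$ ($l{\left(b \right)} = \frac{1}{3} \left(-6\right) = -2$)
$H = -1$ ($H = - \frac{3}{5} + \frac{1}{5} \left(-2\right) = - \frac{3}{5} - \frac{2}{5} = -1$)
$u = 5$ ($u = 2 + 3 = 5$)
$\frac{-360 + \sqrt{\left(-44 - -101\right) + u}}{-278 + H} = \frac{-360 + \sqrt{\left(-44 - -101\right) + 5}}{-278 - 1} = \frac{-360 + \sqrt{\left(-44 + 101\right) + 5}}{-279} = \left(-360 + \sqrt{57 + 5}\right) \left(- \frac{1}{279}\right) = \left(-360 + \sqrt{62}\right) \left(- \frac{1}{279}\right) = \frac{40}{31} - \frac{\sqrt{62}}{279}$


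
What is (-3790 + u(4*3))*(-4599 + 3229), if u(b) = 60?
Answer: 5110100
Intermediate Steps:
(-3790 + u(4*3))*(-4599 + 3229) = (-3790 + 60)*(-4599 + 3229) = -3730*(-1370) = 5110100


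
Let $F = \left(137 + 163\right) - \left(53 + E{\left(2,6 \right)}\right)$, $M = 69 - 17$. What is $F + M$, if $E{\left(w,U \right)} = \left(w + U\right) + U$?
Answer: $285$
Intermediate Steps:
$E{\left(w,U \right)} = w + 2 U$ ($E{\left(w,U \right)} = \left(U + w\right) + U = w + 2 U$)
$M = 52$
$F = 233$ ($F = \left(137 + 163\right) - \left(55 + 12\right) = 300 - 67 = 233$)
$F + M = 233 + 52 = 285$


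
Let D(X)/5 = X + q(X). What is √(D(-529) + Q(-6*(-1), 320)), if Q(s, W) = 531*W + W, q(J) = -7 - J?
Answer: √170205 ≈ 412.56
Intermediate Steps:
Q(s, W) = 532*W
D(X) = -35 (D(X) = 5*(X + (-7 - X)) = 5*(-7) = -35)
√(D(-529) + Q(-6*(-1), 320)) = √(-35 + 532*320) = √(-35 + 170240) = √170205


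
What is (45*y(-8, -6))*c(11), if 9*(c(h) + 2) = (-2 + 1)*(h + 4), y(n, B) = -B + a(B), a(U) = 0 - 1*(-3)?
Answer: -1485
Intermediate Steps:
a(U) = 3 (a(U) = 0 + 3 = 3)
y(n, B) = 3 - B (y(n, B) = -B + 3 = 3 - B)
c(h) = -22/9 - h/9 (c(h) = -2 + ((-2 + 1)*(h + 4))/9 = -2 + (-(4 + h))/9 = -2 + (-4 - h)/9 = -2 + (-4/9 - h/9) = -22/9 - h/9)
(45*y(-8, -6))*c(11) = (45*(3 - 1*(-6)))*(-22/9 - ⅑*11) = (45*(3 + 6))*(-22/9 - 11/9) = (45*9)*(-11/3) = 405*(-11/3) = -1485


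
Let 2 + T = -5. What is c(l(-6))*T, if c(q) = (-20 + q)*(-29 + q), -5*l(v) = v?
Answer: -91462/25 ≈ -3658.5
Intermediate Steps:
T = -7 (T = -2 - 5 = -7)
l(v) = -v/5
c(q) = (-29 + q)*(-20 + q)
c(l(-6))*T = (580 + (-⅕*(-6))² - (-49)*(-6)/5)*(-7) = (580 + (6/5)² - 49*6/5)*(-7) = (580 + 36/25 - 294/5)*(-7) = (13066/25)*(-7) = -91462/25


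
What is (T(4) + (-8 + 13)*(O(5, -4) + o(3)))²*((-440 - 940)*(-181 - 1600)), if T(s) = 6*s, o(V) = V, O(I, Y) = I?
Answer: 10067066880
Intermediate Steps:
(T(4) + (-8 + 13)*(O(5, -4) + o(3)))²*((-440 - 940)*(-181 - 1600)) = (6*4 + (-8 + 13)*(5 + 3))²*((-440 - 940)*(-181 - 1600)) = (24 + 5*8)²*(-1380*(-1781)) = (24 + 40)²*2457780 = 64²*2457780 = 4096*2457780 = 10067066880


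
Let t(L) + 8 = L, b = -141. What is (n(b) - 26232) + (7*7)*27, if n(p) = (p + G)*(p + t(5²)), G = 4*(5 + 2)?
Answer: -10897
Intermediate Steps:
G = 28 (G = 4*7 = 28)
t(L) = -8 + L
n(p) = (17 + p)*(28 + p) (n(p) = (p + 28)*(p + (-8 + 5²)) = (28 + p)*(p + (-8 + 25)) = (28 + p)*(p + 17) = (28 + p)*(17 + p) = (17 + p)*(28 + p))
(n(b) - 26232) + (7*7)*27 = ((476 + (-141)² + 45*(-141)) - 26232) + (7*7)*27 = ((476 + 19881 - 6345) - 26232) + 49*27 = (14012 - 26232) + 1323 = -12220 + 1323 = -10897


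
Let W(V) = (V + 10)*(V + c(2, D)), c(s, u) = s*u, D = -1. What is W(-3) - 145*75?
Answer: -10910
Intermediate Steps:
W(V) = (-2 + V)*(10 + V) (W(V) = (V + 10)*(V + 2*(-1)) = (10 + V)*(V - 2) = (10 + V)*(-2 + V) = (-2 + V)*(10 + V))
W(-3) - 145*75 = (-20 + (-3)² + 8*(-3)) - 145*75 = (-20 + 9 - 24) - 10875 = -35 - 10875 = -10910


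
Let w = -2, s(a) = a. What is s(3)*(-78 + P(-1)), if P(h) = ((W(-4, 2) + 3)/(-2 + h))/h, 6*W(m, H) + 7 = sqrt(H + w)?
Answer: -1393/6 ≈ -232.17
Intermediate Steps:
W(m, H) = -7/6 + sqrt(-2 + H)/6 (W(m, H) = -7/6 + sqrt(H - 2)/6 = -7/6 + sqrt(-2 + H)/6)
P(h) = 11/(6*h*(-2 + h)) (P(h) = (((-7/6 + sqrt(-2 + 2)/6) + 3)/(-2 + h))/h = (((-7/6 + sqrt(0)/6) + 3)/(-2 + h))/h = (((-7/6 + (1/6)*0) + 3)/(-2 + h))/h = (((-7/6 + 0) + 3)/(-2 + h))/h = ((-7/6 + 3)/(-2 + h))/h = (11/(6*(-2 + h)))/h = 11/(6*h*(-2 + h)))
s(3)*(-78 + P(-1)) = 3*(-78 + (11/6)/(-1*(-2 - 1))) = 3*(-78 + (11/6)*(-1)/(-3)) = 3*(-78 + (11/6)*(-1)*(-1/3)) = 3*(-78 + 11/18) = 3*(-1393/18) = -1393/6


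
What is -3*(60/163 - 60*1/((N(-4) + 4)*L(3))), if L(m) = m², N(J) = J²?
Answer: -17/163 ≈ -0.10429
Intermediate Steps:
-3*(60/163 - 60*1/((N(-4) + 4)*L(3))) = -3*(60/163 - 60*1/(9*((-4)² + 4))) = -3*(60*(1/163) - 60*1/(9*(16 + 4))) = -3*(60/163 - 60/(20*9)) = -3*(60/163 - 60/180) = -3*(60/163 - 60*1/180) = -3*(60/163 - ⅓) = -3*17/489 = -17/163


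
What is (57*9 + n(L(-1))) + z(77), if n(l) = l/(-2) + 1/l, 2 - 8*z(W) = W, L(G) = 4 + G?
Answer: 12059/24 ≈ 502.46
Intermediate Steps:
z(W) = ¼ - W/8
n(l) = 1/l - l/2 (n(l) = l*(-½) + 1/l = -l/2 + 1/l = 1/l - l/2)
(57*9 + n(L(-1))) + z(77) = (57*9 + (1/(4 - 1) - (4 - 1)/2)) + (¼ - ⅛*77) = (513 + (1/3 - ½*3)) + (¼ - 77/8) = (513 + (⅓ - 3/2)) - 75/8 = (513 - 7/6) - 75/8 = 3071/6 - 75/8 = 12059/24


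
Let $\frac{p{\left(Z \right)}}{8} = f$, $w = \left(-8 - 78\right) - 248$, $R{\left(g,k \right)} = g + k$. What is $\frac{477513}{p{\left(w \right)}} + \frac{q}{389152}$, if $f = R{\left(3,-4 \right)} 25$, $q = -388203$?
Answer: $- \frac{23237847447}{9728800} \approx -2388.6$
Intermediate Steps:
$w = -334$ ($w = \left(-8 - 78\right) - 248 = -86 - 248 = -334$)
$f = -25$ ($f = \left(3 - 4\right) 25 = \left(-1\right) 25 = -25$)
$p{\left(Z \right)} = -200$ ($p{\left(Z \right)} = 8 \left(-25\right) = -200$)
$\frac{477513}{p{\left(w \right)}} + \frac{q}{389152} = \frac{477513}{-200} - \frac{388203}{389152} = 477513 \left(- \frac{1}{200}\right) - \frac{388203}{389152} = - \frac{477513}{200} - \frac{388203}{389152} = - \frac{23237847447}{9728800}$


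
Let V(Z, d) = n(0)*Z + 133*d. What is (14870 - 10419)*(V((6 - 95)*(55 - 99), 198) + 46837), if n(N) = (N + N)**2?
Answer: 325684121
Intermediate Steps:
n(N) = 4*N**2 (n(N) = (2*N)**2 = 4*N**2)
V(Z, d) = 133*d (V(Z, d) = (4*0**2)*Z + 133*d = (4*0)*Z + 133*d = 0*Z + 133*d = 0 + 133*d = 133*d)
(14870 - 10419)*(V((6 - 95)*(55 - 99), 198) + 46837) = (14870 - 10419)*(133*198 + 46837) = 4451*(26334 + 46837) = 4451*73171 = 325684121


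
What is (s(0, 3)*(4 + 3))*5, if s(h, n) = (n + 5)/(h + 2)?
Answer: 140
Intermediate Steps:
s(h, n) = (5 + n)/(2 + h)
(s(0, 3)*(4 + 3))*5 = (((5 + 3)/(2 + 0))*(4 + 3))*5 = ((8/2)*7)*5 = (((½)*8)*7)*5 = (4*7)*5 = 28*5 = 140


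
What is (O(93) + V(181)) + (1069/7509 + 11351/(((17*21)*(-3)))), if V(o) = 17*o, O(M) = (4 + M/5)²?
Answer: 239743123822/67017825 ≈ 3577.3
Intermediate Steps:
O(M) = (4 + M/5)² (O(M) = (4 + M*(⅕))² = (4 + M/5)²)
(O(93) + V(181)) + (1069/7509 + 11351/(((17*21)*(-3)))) = ((20 + 93)²/25 + 17*181) + (1069/7509 + 11351/(((17*21)*(-3)))) = ((1/25)*113² + 3077) + (1069*(1/7509) + 11351/((357*(-3)))) = ((1/25)*12769 + 3077) + (1069/7509 + 11351/(-1071)) = (12769/25 + 3077) + (1069/7509 + 11351*(-1/1071)) = 89694/25 + (1069/7509 - 11351/1071) = 89694/25 - 28029920/2680713 = 239743123822/67017825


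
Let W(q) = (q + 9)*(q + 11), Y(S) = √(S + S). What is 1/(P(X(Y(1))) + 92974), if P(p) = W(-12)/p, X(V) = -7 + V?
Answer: 4369757/406271834873 + 3*√2/406271834873 ≈ 1.0756e-5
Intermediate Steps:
Y(S) = √2*√S (Y(S) = √(2*S) = √2*√S)
W(q) = (9 + q)*(11 + q)
P(p) = 3/p (P(p) = (99 + (-12)² + 20*(-12))/p = (99 + 144 - 240)/p = 3/p)
1/(P(X(Y(1))) + 92974) = 1/(3/(-7 + √2*√1) + 92974) = 1/(3/(-7 + √2*1) + 92974) = 1/(3/(-7 + √2) + 92974) = 1/(92974 + 3/(-7 + √2))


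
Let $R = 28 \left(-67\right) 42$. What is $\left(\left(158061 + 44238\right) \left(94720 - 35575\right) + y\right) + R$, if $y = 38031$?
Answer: $11964933594$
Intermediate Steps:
$R = -78792$ ($R = \left(-1876\right) 42 = -78792$)
$\left(\left(158061 + 44238\right) \left(94720 - 35575\right) + y\right) + R = \left(\left(158061 + 44238\right) \left(94720 - 35575\right) + 38031\right) - 78792 = \left(202299 \cdot 59145 + 38031\right) - 78792 = \left(11964974355 + 38031\right) - 78792 = 11965012386 - 78792 = 11964933594$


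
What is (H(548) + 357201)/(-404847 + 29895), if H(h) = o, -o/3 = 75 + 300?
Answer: -29673/31246 ≈ -0.94966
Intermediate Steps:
o = -1125 (o = -3*(75 + 300) = -3*375 = -1125)
H(h) = -1125
(H(548) + 357201)/(-404847 + 29895) = (-1125 + 357201)/(-404847 + 29895) = 356076/(-374952) = 356076*(-1/374952) = -29673/31246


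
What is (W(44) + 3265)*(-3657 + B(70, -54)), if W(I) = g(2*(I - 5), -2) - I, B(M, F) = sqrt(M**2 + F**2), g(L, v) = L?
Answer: -12064443 + 6598*sqrt(1954) ≈ -1.1773e+7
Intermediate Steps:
B(M, F) = sqrt(F**2 + M**2)
W(I) = -10 + I (W(I) = 2*(I - 5) - I = 2*(-5 + I) - I = (-10 + 2*I) - I = -10 + I)
(W(44) + 3265)*(-3657 + B(70, -54)) = ((-10 + 44) + 3265)*(-3657 + sqrt((-54)**2 + 70**2)) = (34 + 3265)*(-3657 + sqrt(2916 + 4900)) = 3299*(-3657 + sqrt(7816)) = 3299*(-3657 + 2*sqrt(1954)) = -12064443 + 6598*sqrt(1954)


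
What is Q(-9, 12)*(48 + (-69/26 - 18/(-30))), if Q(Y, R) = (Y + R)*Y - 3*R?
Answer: -376299/130 ≈ -2894.6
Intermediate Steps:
Q(Y, R) = -3*R + Y*(R + Y) (Q(Y, R) = (R + Y)*Y - 3*R = Y*(R + Y) - 3*R = -3*R + Y*(R + Y))
Q(-9, 12)*(48 + (-69/26 - 18/(-30))) = ((-9)² - 3*12 + 12*(-9))*(48 + (-69/26 - 18/(-30))) = (81 - 36 - 108)*(48 + (-69*1/26 - 18*(-1/30))) = -63*(48 + (-69/26 + ⅗)) = -63*(48 - 267/130) = -63*5973/130 = -376299/130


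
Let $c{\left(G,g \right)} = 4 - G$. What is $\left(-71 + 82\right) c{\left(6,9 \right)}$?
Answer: $-22$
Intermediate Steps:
$\left(-71 + 82\right) c{\left(6,9 \right)} = \left(-71 + 82\right) \left(4 - 6\right) = 11 \left(4 - 6\right) = 11 \left(-2\right) = -22$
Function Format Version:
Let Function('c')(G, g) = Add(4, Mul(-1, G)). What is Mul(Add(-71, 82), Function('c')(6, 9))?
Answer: -22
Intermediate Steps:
Mul(Add(-71, 82), Function('c')(6, 9)) = Mul(Add(-71, 82), Add(4, Mul(-1, 6))) = Mul(11, Add(4, -6)) = Mul(11, -2) = -22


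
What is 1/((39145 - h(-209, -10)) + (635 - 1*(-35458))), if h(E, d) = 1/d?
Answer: 10/752381 ≈ 1.3291e-5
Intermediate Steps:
1/((39145 - h(-209, -10)) + (635 - 1*(-35458))) = 1/((39145 - 1/(-10)) + (635 - 1*(-35458))) = 1/((39145 - 1*(-⅒)) + (635 + 35458)) = 1/((39145 + ⅒) + 36093) = 1/(391451/10 + 36093) = 1/(752381/10) = 10/752381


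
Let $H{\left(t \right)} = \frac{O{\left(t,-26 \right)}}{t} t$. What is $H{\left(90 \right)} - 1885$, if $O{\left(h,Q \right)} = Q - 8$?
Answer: $-1919$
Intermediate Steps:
$O{\left(h,Q \right)} = -8 + Q$
$H{\left(t \right)} = -34$ ($H{\left(t \right)} = \frac{-8 - 26}{t} t = - \frac{34}{t} t = -34$)
$H{\left(90 \right)} - 1885 = -34 - 1885 = -1919$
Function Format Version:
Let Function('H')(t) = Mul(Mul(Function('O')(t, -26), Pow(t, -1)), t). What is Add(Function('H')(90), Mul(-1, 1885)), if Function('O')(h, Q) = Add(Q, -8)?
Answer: -1919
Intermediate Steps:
Function('O')(h, Q) = Add(-8, Q)
Function('H')(t) = -34 (Function('H')(t) = Mul(Mul(Add(-8, -26), Pow(t, -1)), t) = Mul(Mul(-34, Pow(t, -1)), t) = -34)
Add(Function('H')(90), Mul(-1, 1885)) = Add(-34, Mul(-1, 1885)) = Add(-34, -1885) = -1919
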